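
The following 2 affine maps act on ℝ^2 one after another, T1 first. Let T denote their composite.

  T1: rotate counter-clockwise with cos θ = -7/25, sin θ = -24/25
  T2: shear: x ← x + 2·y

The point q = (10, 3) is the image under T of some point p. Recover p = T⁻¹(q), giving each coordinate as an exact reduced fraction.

T1 = [-7/25 24/25 0; -24/25 -7/25 0; 0 0 1]
T2·T1 = [-11/5 2/5 0; -24/25 -7/25 0; 0 0 1]
det M = 1; M⁻¹ = [-7/25 -2/5 0; 24/25 -11/5 0; 0 0 1]
M⁻¹ · (10, 3)ᵀ = (-4, 3)ᵀ

p = (-4, 3)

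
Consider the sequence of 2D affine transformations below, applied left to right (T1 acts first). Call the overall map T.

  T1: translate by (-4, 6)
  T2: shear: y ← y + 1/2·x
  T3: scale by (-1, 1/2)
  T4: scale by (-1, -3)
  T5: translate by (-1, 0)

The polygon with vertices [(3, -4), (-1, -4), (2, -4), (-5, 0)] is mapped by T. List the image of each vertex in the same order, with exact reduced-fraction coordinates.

image vertices: (-2, -9/4), (-6, 3/4), (-3, -3/2), (-10, -9/4)

T1 translate by (-4, 6): (3, -4) → (-1, 2); (-1, -4) → (-5, 2); (2, -4) → (-2, 2); (-5, 0) → (-9, 6)
T2 shear: y ← y + 1/2·x: (-1, 2) → (-1, 3/2); (-5, 2) → (-5, -1/2); (-2, 2) → (-2, 1); (-9, 6) → (-9, 3/2)
T3 scale by (-1, 1/2): (-1, 3/2) → (1, 3/4); (-5, -1/2) → (5, -1/4); (-2, 1) → (2, 1/2); (-9, 3/2) → (9, 3/4)
T4 scale by (-1, -3): (1, 3/4) → (-1, -9/4); (5, -1/4) → (-5, 3/4); (2, 1/2) → (-2, -3/2); (9, 3/4) → (-9, -9/4)
T5 translate by (-1, 0): (-1, -9/4) → (-2, -9/4); (-5, 3/4) → (-6, 3/4); (-2, -3/2) → (-3, -3/2); (-9, -9/4) → (-10, -9/4)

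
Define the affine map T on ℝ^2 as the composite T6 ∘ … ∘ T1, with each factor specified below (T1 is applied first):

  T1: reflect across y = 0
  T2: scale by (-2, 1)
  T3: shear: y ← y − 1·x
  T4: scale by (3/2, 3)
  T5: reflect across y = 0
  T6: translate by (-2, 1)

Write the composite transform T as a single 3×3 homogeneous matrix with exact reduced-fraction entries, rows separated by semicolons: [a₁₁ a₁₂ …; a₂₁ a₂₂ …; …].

T1 = [1 0 0; 0 -1 0; 0 0 1]
T2·T1 = [-2 0 0; 0 -1 0; 0 0 1]
T3·…·T1 = [-2 0 0; 2 -1 0; 0 0 1]
T4·…·T1 = [-3 0 0; 6 -3 0; 0 0 1]
T5·…·T1 = [-3 0 0; -6 3 0; 0 0 1]
T6·…·T1 = [-3 0 -2; -6 3 1; 0 0 1]

T = [-3 0 -2; -6 3 1; 0 0 1]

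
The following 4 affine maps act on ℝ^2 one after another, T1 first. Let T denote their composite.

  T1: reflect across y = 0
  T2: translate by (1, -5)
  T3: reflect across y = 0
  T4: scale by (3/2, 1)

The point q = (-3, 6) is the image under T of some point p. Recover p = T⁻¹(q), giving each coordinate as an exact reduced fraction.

p = (-3, 1)

T1 = [1 0 0; 0 -1 0; 0 0 1]
T2·T1 = [1 0 1; 0 -1 -5; 0 0 1]
T3·…·T1 = [1 0 1; 0 1 5; 0 0 1]
T4·…·T1 = [3/2 0 3/2; 0 1 5; 0 0 1]
det M = 3/2; M⁻¹ = [2/3 0 -1; 0 1 -5; 0 0 1]
M⁻¹ · (-3, 6)ᵀ = (-3, 1)ᵀ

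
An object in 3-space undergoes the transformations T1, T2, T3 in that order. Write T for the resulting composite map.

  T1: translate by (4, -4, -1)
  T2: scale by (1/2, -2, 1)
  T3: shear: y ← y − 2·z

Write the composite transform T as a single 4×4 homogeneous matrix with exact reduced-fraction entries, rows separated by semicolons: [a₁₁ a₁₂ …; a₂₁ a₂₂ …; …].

T = [1/2 0 0 2; 0 -2 -2 10; 0 0 1 -1; 0 0 0 1]

T1 = [1 0 0 4; 0 1 0 -4; 0 0 1 -1; 0 0 0 1]
T2·T1 = [1/2 0 0 2; 0 -2 0 8; 0 0 1 -1; 0 0 0 1]
T3·…·T1 = [1/2 0 0 2; 0 -2 -2 10; 0 0 1 -1; 0 0 0 1]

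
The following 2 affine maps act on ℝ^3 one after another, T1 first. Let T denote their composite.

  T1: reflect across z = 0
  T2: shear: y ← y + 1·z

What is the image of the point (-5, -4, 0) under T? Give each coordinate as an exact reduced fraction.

T1 reflect across z = 0: (-5, -4, 0) → (-5, -4, 0)
T2 shear: y ← y + 1·z: (-5, -4, 0) → (-5, -4, 0)

T(p) = (-5, -4, 0)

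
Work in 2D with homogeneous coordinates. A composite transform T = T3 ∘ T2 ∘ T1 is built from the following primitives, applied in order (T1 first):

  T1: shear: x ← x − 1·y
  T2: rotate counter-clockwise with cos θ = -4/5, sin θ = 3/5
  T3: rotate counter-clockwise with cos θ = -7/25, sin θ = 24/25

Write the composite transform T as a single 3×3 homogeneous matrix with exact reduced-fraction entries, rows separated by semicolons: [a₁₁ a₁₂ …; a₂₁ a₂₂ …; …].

T1 = [1 -1 0; 0 1 0; 0 0 1]
T2·T1 = [-4/5 1/5 0; 3/5 -7/5 0; 0 0 1]
T3·…·T1 = [-44/125 161/125 0; -117/125 73/125 0; 0 0 1]

T = [-44/125 161/125 0; -117/125 73/125 0; 0 0 1]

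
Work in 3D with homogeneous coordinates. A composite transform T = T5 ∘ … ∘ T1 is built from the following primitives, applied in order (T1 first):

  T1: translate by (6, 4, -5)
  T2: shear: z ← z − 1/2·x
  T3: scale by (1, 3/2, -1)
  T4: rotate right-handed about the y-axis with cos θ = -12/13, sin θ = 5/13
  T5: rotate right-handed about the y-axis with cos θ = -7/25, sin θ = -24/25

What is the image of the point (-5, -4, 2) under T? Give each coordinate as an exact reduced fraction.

T1 translate by (6, 4, -5): (-5, -4, 2) → (1, 0, -3)
T2 shear: z ← z − 1/2·x: (1, 0, -3) → (1, 0, -7/2)
T3 scale by (1, 3/2, -1): (1, 0, -7/2) → (1, 0, 7/2)
T4 rotate right-handed about the y-axis with cos θ = -12/13, sin θ = 5/13: (1, 0, 7/2) → (11/26, 0, -47/13)
T5 rotate right-handed about the y-axis with cos θ = -7/25, sin θ = -24/25: (11/26, 0, -47/13) → (2179/650, 0, 461/325)

T(p) = (2179/650, 0, 461/325)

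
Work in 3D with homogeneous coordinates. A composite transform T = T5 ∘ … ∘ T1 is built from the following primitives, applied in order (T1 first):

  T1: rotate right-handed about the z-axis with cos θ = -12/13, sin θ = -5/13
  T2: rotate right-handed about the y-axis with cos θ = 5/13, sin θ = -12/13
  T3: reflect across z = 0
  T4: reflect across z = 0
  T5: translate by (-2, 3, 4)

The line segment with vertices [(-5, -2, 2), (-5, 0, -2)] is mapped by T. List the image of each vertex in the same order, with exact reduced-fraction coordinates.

T1 rotate right-handed about the z-axis with cos θ = -12/13, sin θ = -5/13: (-5, -2, 2) → (50/13, 49/13, 2); (-5, 0, -2) → (60/13, 25/13, -2)
T2 rotate right-handed about the y-axis with cos θ = 5/13, sin θ = -12/13: (50/13, 49/13, 2) → (-62/169, 49/13, 730/169); (60/13, 25/13, -2) → (612/169, 25/13, 590/169)
T3 reflect across z = 0: (-62/169, 49/13, 730/169) → (-62/169, 49/13, -730/169); (612/169, 25/13, 590/169) → (612/169, 25/13, -590/169)
T4 reflect across z = 0: (-62/169, 49/13, -730/169) → (-62/169, 49/13, 730/169); (612/169, 25/13, -590/169) → (612/169, 25/13, 590/169)
T5 translate by (-2, 3, 4): (-62/169, 49/13, 730/169) → (-400/169, 88/13, 1406/169); (612/169, 25/13, 590/169) → (274/169, 64/13, 1266/169)

image vertices: (-400/169, 88/13, 1406/169), (274/169, 64/13, 1266/169)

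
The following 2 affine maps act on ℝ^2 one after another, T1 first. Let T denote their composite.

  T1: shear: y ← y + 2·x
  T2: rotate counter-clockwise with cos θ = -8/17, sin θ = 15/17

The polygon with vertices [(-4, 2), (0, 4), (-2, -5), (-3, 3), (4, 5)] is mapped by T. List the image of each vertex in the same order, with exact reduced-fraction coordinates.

image vertices: (122/17, -12/17), (-60/17, -32/17), (151/17, 42/17), (69/17, -21/17), (-227/17, -44/17)

T1 shear: y ← y + 2·x: (-4, 2) → (-4, -6); (0, 4) → (0, 4); (-2, -5) → (-2, -9); (-3, 3) → (-3, -3); (4, 5) → (4, 13)
T2 rotate counter-clockwise with cos θ = -8/17, sin θ = 15/17: (-4, -6) → (122/17, -12/17); (0, 4) → (-60/17, -32/17); (-2, -9) → (151/17, 42/17); (-3, -3) → (69/17, -21/17); (4, 13) → (-227/17, -44/17)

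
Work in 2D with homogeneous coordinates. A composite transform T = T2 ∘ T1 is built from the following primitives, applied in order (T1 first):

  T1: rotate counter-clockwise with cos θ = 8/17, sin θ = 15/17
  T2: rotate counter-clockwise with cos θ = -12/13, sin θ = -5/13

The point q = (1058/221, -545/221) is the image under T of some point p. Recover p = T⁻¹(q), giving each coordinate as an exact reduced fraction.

T1 = [8/17 -15/17 0; 15/17 8/17 0; 0 0 1]
T2·T1 = [-21/221 220/221 0; -220/221 -21/221 0; 0 0 1]
det M = 1; M⁻¹ = [-21/221 -220/221 0; 220/221 -21/221 0; 0 0 1]
M⁻¹ · (1058/221, -545/221)ᵀ = (2, 5)ᵀ

p = (2, 5)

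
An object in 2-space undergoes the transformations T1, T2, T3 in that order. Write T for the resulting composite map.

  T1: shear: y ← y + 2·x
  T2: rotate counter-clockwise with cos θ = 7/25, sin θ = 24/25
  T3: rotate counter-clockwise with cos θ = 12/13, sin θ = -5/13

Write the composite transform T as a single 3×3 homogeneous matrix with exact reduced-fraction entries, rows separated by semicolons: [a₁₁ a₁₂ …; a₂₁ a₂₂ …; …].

T1 = [1 0 0; 2 1 0; 0 0 1]
T2·T1 = [-41/25 -24/25 0; 38/25 7/25 0; 0 0 1]
T3·…·T1 = [-302/325 -253/325 0; 661/325 204/325 0; 0 0 1]

T = [-302/325 -253/325 0; 661/325 204/325 0; 0 0 1]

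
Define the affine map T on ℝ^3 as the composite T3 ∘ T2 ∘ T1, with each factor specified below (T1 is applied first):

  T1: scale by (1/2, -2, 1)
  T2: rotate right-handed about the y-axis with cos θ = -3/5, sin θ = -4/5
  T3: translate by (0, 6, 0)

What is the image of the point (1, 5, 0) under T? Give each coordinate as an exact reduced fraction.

T(p) = (-3/10, -4, 2/5)

T1 scale by (1/2, -2, 1): (1, 5, 0) → (1/2, -10, 0)
T2 rotate right-handed about the y-axis with cos θ = -3/5, sin θ = -4/5: (1/2, -10, 0) → (-3/10, -10, 2/5)
T3 translate by (0, 6, 0): (-3/10, -10, 2/5) → (-3/10, -4, 2/5)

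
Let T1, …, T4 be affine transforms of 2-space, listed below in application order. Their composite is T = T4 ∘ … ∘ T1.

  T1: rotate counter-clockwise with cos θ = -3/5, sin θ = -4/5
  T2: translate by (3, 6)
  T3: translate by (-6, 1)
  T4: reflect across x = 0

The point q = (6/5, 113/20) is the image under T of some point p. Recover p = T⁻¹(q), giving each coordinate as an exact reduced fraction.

p = (0, 9/4)

T1 = [-3/5 4/5 0; -4/5 -3/5 0; 0 0 1]
T2·T1 = [-3/5 4/5 3; -4/5 -3/5 6; 0 0 1]
T3·…·T1 = [-3/5 4/5 -3; -4/5 -3/5 7; 0 0 1]
T4·…·T1 = [3/5 -4/5 3; -4/5 -3/5 7; 0 0 1]
det M = -1; M⁻¹ = [3/5 -4/5 19/5; -4/5 -3/5 33/5; 0 0 1]
M⁻¹ · (6/5, 113/20)ᵀ = (0, 9/4)ᵀ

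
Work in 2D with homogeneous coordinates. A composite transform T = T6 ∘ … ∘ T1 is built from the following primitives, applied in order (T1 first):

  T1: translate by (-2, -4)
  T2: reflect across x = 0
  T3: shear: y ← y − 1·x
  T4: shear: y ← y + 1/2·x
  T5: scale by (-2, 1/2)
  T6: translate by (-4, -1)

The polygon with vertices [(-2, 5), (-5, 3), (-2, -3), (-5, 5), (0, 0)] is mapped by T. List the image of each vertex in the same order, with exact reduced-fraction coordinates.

T1 translate by (-2, -4): (-2, 5) → (-4, 1); (-5, 3) → (-7, -1); (-2, -3) → (-4, -7); (-5, 5) → (-7, 1); (0, 0) → (-2, -4)
T2 reflect across x = 0: (-4, 1) → (4, 1); (-7, -1) → (7, -1); (-4, -7) → (4, -7); (-7, 1) → (7, 1); (-2, -4) → (2, -4)
T3 shear: y ← y − 1·x: (4, 1) → (4, -3); (7, -1) → (7, -8); (4, -7) → (4, -11); (7, 1) → (7, -6); (2, -4) → (2, -6)
T4 shear: y ← y + 1/2·x: (4, -3) → (4, -1); (7, -8) → (7, -9/2); (4, -11) → (4, -9); (7, -6) → (7, -5/2); (2, -6) → (2, -5)
T5 scale by (-2, 1/2): (4, -1) → (-8, -1/2); (7, -9/2) → (-14, -9/4); (4, -9) → (-8, -9/2); (7, -5/2) → (-14, -5/4); (2, -5) → (-4, -5/2)
T6 translate by (-4, -1): (-8, -1/2) → (-12, -3/2); (-14, -9/4) → (-18, -13/4); (-8, -9/2) → (-12, -11/2); (-14, -5/4) → (-18, -9/4); (-4, -5/2) → (-8, -7/2)

image vertices: (-12, -3/2), (-18, -13/4), (-12, -11/2), (-18, -9/4), (-8, -7/2)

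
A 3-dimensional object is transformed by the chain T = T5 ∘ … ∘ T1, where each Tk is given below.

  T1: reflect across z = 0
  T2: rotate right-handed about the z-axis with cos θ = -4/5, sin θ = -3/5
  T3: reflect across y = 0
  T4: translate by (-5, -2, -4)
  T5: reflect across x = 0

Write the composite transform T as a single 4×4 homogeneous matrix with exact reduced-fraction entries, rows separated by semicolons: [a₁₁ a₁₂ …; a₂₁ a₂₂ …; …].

T1 = [1 0 0 0; 0 1 0 0; 0 0 -1 0; 0 0 0 1]
T2·T1 = [-4/5 3/5 0 0; -3/5 -4/5 0 0; 0 0 -1 0; 0 0 0 1]
T3·…·T1 = [-4/5 3/5 0 0; 3/5 4/5 0 0; 0 0 -1 0; 0 0 0 1]
T4·…·T1 = [-4/5 3/5 0 -5; 3/5 4/5 0 -2; 0 0 -1 -4; 0 0 0 1]
T5·…·T1 = [4/5 -3/5 0 5; 3/5 4/5 0 -2; 0 0 -1 -4; 0 0 0 1]

T = [4/5 -3/5 0 5; 3/5 4/5 0 -2; 0 0 -1 -4; 0 0 0 1]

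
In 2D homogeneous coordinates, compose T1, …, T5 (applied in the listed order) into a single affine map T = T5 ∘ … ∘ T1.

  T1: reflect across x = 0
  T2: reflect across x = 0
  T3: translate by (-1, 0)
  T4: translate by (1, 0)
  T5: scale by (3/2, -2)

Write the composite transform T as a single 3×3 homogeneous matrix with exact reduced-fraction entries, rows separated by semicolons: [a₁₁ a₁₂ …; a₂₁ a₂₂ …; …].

T = [3/2 0 0; 0 -2 0; 0 0 1]

T1 = [-1 0 0; 0 1 0; 0 0 1]
T2·T1 = [1 0 0; 0 1 0; 0 0 1]
T3·…·T1 = [1 0 -1; 0 1 0; 0 0 1]
T4·…·T1 = [1 0 0; 0 1 0; 0 0 1]
T5·…·T1 = [3/2 0 0; 0 -2 0; 0 0 1]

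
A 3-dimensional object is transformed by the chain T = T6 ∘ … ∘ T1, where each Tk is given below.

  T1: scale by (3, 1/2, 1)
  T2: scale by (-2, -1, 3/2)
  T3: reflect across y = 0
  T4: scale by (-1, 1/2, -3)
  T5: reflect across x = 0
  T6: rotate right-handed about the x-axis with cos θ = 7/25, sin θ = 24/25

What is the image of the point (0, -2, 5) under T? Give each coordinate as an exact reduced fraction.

T1 scale by (3, 1/2, 1): (0, -2, 5) → (0, -1, 5)
T2 scale by (-2, -1, 3/2): (0, -1, 5) → (0, 1, 15/2)
T3 reflect across y = 0: (0, 1, 15/2) → (0, -1, 15/2)
T4 scale by (-1, 1/2, -3): (0, -1, 15/2) → (0, -1/2, -45/2)
T5 reflect across x = 0: (0, -1/2, -45/2) → (0, -1/2, -45/2)
T6 rotate right-handed about the x-axis with cos θ = 7/25, sin θ = 24/25: (0, -1/2, -45/2) → (0, 1073/50, -339/50)

T(p) = (0, 1073/50, -339/50)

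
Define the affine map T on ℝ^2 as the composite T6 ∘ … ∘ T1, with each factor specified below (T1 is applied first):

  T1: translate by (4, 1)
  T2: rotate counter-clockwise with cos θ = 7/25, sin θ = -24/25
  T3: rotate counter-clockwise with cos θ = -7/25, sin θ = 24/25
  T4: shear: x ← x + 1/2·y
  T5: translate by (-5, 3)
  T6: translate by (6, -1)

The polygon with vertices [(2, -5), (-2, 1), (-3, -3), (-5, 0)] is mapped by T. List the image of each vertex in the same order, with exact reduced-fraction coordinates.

T1 translate by (4, 1): (2, -5) → (6, -4); (-2, 1) → (2, 2); (-3, -3) → (1, -2); (-5, 0) → (-1, 1)
T2 rotate counter-clockwise with cos θ = 7/25, sin θ = -24/25: (6, -4) → (-54/25, -172/25); (2, 2) → (62/25, -34/25); (1, -2) → (-41/25, -38/25); (-1, 1) → (17/25, 31/25)
T3 rotate counter-clockwise with cos θ = -7/25, sin θ = 24/25: (-54/25, -172/25) → (4506/625, -92/625); (62/25, -34/25) → (382/625, 1726/625); (-41/25, -38/25) → (1199/625, -718/625); (17/25, 31/25) → (-863/625, 191/625)
T4 shear: x ← x + 1/2·y: (4506/625, -92/625) → (892/125, -92/625); (382/625, 1726/625) → (249/125, 1726/625); (1199/625, -718/625) → (168/125, -718/625); (-863/625, 191/625) → (-307/250, 191/625)
T5 translate by (-5, 3): (892/125, -92/625) → (267/125, 1783/625); (249/125, 1726/625) → (-376/125, 3601/625); (168/125, -718/625) → (-457/125, 1157/625); (-307/250, 191/625) → (-1557/250, 2066/625)
T6 translate by (6, -1): (267/125, 1783/625) → (1017/125, 1158/625); (-376/125, 3601/625) → (374/125, 2976/625); (-457/125, 1157/625) → (293/125, 532/625); (-1557/250, 2066/625) → (-57/250, 1441/625)

image vertices: (1017/125, 1158/625), (374/125, 2976/625), (293/125, 532/625), (-57/250, 1441/625)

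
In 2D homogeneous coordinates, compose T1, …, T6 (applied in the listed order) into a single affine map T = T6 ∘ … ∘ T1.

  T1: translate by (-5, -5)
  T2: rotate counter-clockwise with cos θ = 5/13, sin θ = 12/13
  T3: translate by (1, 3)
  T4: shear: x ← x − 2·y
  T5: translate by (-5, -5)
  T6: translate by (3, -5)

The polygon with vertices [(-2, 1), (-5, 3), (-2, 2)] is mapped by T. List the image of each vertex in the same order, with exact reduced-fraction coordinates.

image vertices: (10, -15), (11, -17), (108/13, -190/13)

T1 translate by (-5, -5): (-2, 1) → (-7, -4); (-5, 3) → (-10, -2); (-2, 2) → (-7, -3)
T2 rotate counter-clockwise with cos θ = 5/13, sin θ = 12/13: (-7, -4) → (1, -8); (-10, -2) → (-2, -10); (-7, -3) → (1/13, -99/13)
T3 translate by (1, 3): (1, -8) → (2, -5); (-2, -10) → (-1, -7); (1/13, -99/13) → (14/13, -60/13)
T4 shear: x ← x − 2·y: (2, -5) → (12, -5); (-1, -7) → (13, -7); (14/13, -60/13) → (134/13, -60/13)
T5 translate by (-5, -5): (12, -5) → (7, -10); (13, -7) → (8, -12); (134/13, -60/13) → (69/13, -125/13)
T6 translate by (3, -5): (7, -10) → (10, -15); (8, -12) → (11, -17); (69/13, -125/13) → (108/13, -190/13)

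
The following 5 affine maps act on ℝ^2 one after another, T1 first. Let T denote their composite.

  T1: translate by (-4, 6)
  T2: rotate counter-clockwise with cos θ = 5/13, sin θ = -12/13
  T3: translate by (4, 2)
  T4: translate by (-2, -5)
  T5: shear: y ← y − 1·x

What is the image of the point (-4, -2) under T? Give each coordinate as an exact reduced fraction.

T(p) = (34/13, 43/13)

T1 translate by (-4, 6): (-4, -2) → (-8, 4)
T2 rotate counter-clockwise with cos θ = 5/13, sin θ = -12/13: (-8, 4) → (8/13, 116/13)
T3 translate by (4, 2): (8/13, 116/13) → (60/13, 142/13)
T4 translate by (-2, -5): (60/13, 142/13) → (34/13, 77/13)
T5 shear: y ← y − 1·x: (34/13, 77/13) → (34/13, 43/13)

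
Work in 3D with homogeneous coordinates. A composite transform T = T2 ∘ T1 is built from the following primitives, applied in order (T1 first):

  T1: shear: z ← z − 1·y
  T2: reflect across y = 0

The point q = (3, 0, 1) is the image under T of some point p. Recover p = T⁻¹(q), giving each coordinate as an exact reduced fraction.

p = (3, 0, 1)

T1 = [1 0 0 0; 0 1 0 0; 0 -1 1 0; 0 0 0 1]
T2·T1 = [1 0 0 0; 0 -1 0 0; 0 -1 1 0; 0 0 0 1]
det M = -1; M⁻¹ = [1 0 0 0; 0 -1 0 0; 0 -1 1 0; 0 0 0 1]
M⁻¹ · (3, 0, 1)ᵀ = (3, 0, 1)ᵀ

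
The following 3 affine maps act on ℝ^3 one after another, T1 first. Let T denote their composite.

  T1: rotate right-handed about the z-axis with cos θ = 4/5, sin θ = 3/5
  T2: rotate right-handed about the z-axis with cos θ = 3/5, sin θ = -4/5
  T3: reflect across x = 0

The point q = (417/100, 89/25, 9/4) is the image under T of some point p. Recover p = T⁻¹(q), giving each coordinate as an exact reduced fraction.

p = (-5, 9/4, 9/4)

T1 = [4/5 -3/5 0 0; 3/5 4/5 0 0; 0 0 1 0; 0 0 0 1]
T2·T1 = [24/25 7/25 0 0; -7/25 24/25 0 0; 0 0 1 0; 0 0 0 1]
T3·…·T1 = [-24/25 -7/25 0 0; -7/25 24/25 0 0; 0 0 1 0; 0 0 0 1]
det M = -1; M⁻¹ = [-24/25 -7/25 0 0; -7/25 24/25 0 0; 0 0 1 0; 0 0 0 1]
M⁻¹ · (417/100, 89/25, 9/4)ᵀ = (-5, 9/4, 9/4)ᵀ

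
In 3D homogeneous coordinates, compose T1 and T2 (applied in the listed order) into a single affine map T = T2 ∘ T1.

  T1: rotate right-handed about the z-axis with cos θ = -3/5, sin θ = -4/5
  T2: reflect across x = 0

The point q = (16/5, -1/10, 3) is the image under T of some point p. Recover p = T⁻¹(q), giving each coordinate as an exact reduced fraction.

p = (2, -5/2, 3)

T1 = [-3/5 4/5 0 0; -4/5 -3/5 0 0; 0 0 1 0; 0 0 0 1]
T2·T1 = [3/5 -4/5 0 0; -4/5 -3/5 0 0; 0 0 1 0; 0 0 0 1]
det M = -1; M⁻¹ = [3/5 -4/5 0 0; -4/5 -3/5 0 0; 0 0 1 0; 0 0 0 1]
M⁻¹ · (16/5, -1/10, 3)ᵀ = (2, -5/2, 3)ᵀ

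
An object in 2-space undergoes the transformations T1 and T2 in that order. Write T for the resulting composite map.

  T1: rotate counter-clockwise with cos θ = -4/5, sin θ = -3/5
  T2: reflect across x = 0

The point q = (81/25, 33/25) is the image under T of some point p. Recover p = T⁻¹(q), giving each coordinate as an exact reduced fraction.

T1 = [-4/5 3/5 0; -3/5 -4/5 0; 0 0 1]
T2·T1 = [4/5 -3/5 0; -3/5 -4/5 0; 0 0 1]
det M = -1; M⁻¹ = [4/5 -3/5 0; -3/5 -4/5 0; 0 0 1]
M⁻¹ · (81/25, 33/25)ᵀ = (9/5, -3)ᵀ

p = (9/5, -3)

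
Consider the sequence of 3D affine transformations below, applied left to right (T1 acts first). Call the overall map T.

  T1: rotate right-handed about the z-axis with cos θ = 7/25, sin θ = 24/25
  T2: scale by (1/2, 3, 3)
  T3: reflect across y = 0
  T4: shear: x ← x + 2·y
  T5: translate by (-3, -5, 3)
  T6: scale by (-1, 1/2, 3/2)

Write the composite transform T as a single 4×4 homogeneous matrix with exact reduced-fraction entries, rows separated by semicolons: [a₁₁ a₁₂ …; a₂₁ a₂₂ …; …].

T = [281/50 54/25 0 3; -36/25 -21/50 0 -5/2; 0 0 9/2 9/2; 0 0 0 1]

T1 = [7/25 -24/25 0 0; 24/25 7/25 0 0; 0 0 1 0; 0 0 0 1]
T2·T1 = [7/50 -12/25 0 0; 72/25 21/25 0 0; 0 0 3 0; 0 0 0 1]
T3·…·T1 = [7/50 -12/25 0 0; -72/25 -21/25 0 0; 0 0 3 0; 0 0 0 1]
T4·…·T1 = [-281/50 -54/25 0 0; -72/25 -21/25 0 0; 0 0 3 0; 0 0 0 1]
T5·…·T1 = [-281/50 -54/25 0 -3; -72/25 -21/25 0 -5; 0 0 3 3; 0 0 0 1]
T6·…·T1 = [281/50 54/25 0 3; -36/25 -21/50 0 -5/2; 0 0 9/2 9/2; 0 0 0 1]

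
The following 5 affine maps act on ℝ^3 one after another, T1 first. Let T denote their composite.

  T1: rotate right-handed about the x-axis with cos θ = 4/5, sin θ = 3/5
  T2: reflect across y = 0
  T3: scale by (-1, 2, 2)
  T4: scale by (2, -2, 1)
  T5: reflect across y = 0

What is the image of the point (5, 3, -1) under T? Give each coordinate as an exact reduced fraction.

T1 rotate right-handed about the x-axis with cos θ = 4/5, sin θ = 3/5: (5, 3, -1) → (5, 3, 1)
T2 reflect across y = 0: (5, 3, 1) → (5, -3, 1)
T3 scale by (-1, 2, 2): (5, -3, 1) → (-5, -6, 2)
T4 scale by (2, -2, 1): (-5, -6, 2) → (-10, 12, 2)
T5 reflect across y = 0: (-10, 12, 2) → (-10, -12, 2)

T(p) = (-10, -12, 2)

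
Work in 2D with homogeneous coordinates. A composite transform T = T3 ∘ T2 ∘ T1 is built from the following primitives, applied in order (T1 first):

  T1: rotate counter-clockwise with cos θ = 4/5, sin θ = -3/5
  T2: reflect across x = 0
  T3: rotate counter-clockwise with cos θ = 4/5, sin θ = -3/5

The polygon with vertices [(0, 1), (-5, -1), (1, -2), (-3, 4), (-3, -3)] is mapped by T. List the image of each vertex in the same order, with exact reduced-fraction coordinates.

image vertices: (0, 1), (5, -1), (-1, -2), (3, 4), (3, -3)

T1 rotate counter-clockwise with cos θ = 4/5, sin θ = -3/5: (0, 1) → (3/5, 4/5); (-5, -1) → (-23/5, 11/5); (1, -2) → (-2/5, -11/5); (-3, 4) → (0, 5); (-3, -3) → (-21/5, -3/5)
T2 reflect across x = 0: (3/5, 4/5) → (-3/5, 4/5); (-23/5, 11/5) → (23/5, 11/5); (-2/5, -11/5) → (2/5, -11/5); (0, 5) → (0, 5); (-21/5, -3/5) → (21/5, -3/5)
T3 rotate counter-clockwise with cos θ = 4/5, sin θ = -3/5: (-3/5, 4/5) → (0, 1); (23/5, 11/5) → (5, -1); (2/5, -11/5) → (-1, -2); (0, 5) → (3, 4); (21/5, -3/5) → (3, -3)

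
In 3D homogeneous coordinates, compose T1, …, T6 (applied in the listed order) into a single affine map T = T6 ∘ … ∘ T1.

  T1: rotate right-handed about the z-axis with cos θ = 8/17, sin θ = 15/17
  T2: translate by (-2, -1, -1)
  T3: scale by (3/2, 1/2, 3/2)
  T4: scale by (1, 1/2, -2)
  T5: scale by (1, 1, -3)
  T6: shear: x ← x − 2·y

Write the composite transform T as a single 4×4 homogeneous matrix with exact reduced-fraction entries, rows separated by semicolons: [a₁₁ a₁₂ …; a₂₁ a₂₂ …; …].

T1 = [8/17 -15/17 0 0; 15/17 8/17 0 0; 0 0 1 0; 0 0 0 1]
T2·T1 = [8/17 -15/17 0 -2; 15/17 8/17 0 -1; 0 0 1 -1; 0 0 0 1]
T3·…·T1 = [12/17 -45/34 0 -3; 15/34 4/17 0 -1/2; 0 0 3/2 -3/2; 0 0 0 1]
T4·…·T1 = [12/17 -45/34 0 -3; 15/68 2/17 0 -1/4; 0 0 -3 3; 0 0 0 1]
T5·…·T1 = [12/17 -45/34 0 -3; 15/68 2/17 0 -1/4; 0 0 9 -9; 0 0 0 1]
T6·…·T1 = [9/34 -53/34 0 -5/2; 15/68 2/17 0 -1/4; 0 0 9 -9; 0 0 0 1]

T = [9/34 -53/34 0 -5/2; 15/68 2/17 0 -1/4; 0 0 9 -9; 0 0 0 1]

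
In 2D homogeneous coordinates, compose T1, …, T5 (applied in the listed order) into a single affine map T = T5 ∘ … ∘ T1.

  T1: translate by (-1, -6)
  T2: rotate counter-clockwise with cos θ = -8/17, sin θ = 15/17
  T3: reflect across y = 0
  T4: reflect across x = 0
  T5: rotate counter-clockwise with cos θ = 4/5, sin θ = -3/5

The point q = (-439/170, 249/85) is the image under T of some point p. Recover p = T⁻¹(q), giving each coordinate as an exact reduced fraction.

T1 = [1 0 -1; 0 1 -6; 0 0 1]
T2·T1 = [-8/17 -15/17 98/17; 15/17 -8/17 33/17; 0 0 1]
T3·…·T1 = [-8/17 -15/17 98/17; -15/17 8/17 -33/17; 0 0 1]
T4·…·T1 = [8/17 15/17 -98/17; -15/17 8/17 -33/17; 0 0 1]
T5·…·T1 = [-13/85 84/85 -491/85; -84/85 -13/85 162/85; 0 0 1]
det M = 1; M⁻¹ = [-13/85 -84/85 1; 84/85 -13/85 6; 0 0 1]
M⁻¹ · (-439/170, 249/85)ᵀ = (-3/2, 3)ᵀ

p = (-3/2, 3)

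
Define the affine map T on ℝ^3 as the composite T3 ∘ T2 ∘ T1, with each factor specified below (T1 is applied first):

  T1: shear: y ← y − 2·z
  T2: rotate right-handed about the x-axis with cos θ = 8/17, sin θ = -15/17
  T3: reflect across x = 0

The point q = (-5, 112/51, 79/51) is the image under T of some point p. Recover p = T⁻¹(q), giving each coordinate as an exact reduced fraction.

T1 = [1 0 0 0; 0 1 -2 0; 0 0 1 0; 0 0 0 1]
T2·T1 = [1 0 0 0; 0 8/17 -1/17 0; 0 -15/17 38/17 0; 0 0 0 1]
T3·…·T1 = [-1 0 0 0; 0 8/17 -1/17 0; 0 -15/17 38/17 0; 0 0 0 1]
det M = -1; M⁻¹ = [-1 0 0 0; 0 38/17 1/17 0; 0 15/17 8/17 0; 0 0 0 1]
M⁻¹ · (-5, 112/51, 79/51)ᵀ = (5, 5, 8/3)ᵀ

p = (5, 5, 8/3)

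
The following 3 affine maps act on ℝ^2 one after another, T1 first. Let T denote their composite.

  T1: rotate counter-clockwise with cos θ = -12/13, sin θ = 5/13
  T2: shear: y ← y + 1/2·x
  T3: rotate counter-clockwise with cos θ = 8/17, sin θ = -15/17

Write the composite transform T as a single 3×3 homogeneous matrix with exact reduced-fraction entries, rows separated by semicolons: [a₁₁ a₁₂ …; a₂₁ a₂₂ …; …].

T1 = [-12/13 -5/13 0; 5/13 -12/13 0; 0 0 1]
T2·T1 = [-12/13 -5/13 0; -1/13 -29/26 0; 0 0 1]
T3·…·T1 = [-111/221 -515/442 0; 172/221 -41/221 0; 0 0 1]

T = [-111/221 -515/442 0; 172/221 -41/221 0; 0 0 1]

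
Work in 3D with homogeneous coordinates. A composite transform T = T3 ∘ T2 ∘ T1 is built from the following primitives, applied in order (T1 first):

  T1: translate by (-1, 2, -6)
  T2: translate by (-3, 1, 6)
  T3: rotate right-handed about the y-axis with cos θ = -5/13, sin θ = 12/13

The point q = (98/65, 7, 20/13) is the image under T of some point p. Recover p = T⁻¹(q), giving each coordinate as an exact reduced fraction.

p = (2, 4, 4/5)

T1 = [1 0 0 -1; 0 1 0 2; 0 0 1 -6; 0 0 0 1]
T2·T1 = [1 0 0 -4; 0 1 0 3; 0 0 1 0; 0 0 0 1]
T3·…·T1 = [-5/13 0 12/13 20/13; 0 1 0 3; -12/13 0 -5/13 48/13; 0 0 0 1]
det M = 1; M⁻¹ = [-5/13 0 -12/13 4; 0 1 0 -3; 12/13 0 -5/13 0; 0 0 0 1]
M⁻¹ · (98/65, 7, 20/13)ᵀ = (2, 4, 4/5)ᵀ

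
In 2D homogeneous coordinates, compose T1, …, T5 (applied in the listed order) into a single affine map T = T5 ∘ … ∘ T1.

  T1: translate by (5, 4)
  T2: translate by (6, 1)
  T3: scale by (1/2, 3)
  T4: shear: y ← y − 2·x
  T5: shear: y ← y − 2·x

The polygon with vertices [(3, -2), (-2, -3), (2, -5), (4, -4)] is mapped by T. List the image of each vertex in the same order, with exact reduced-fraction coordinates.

T1 translate by (5, 4): (3, -2) → (8, 2); (-2, -3) → (3, 1); (2, -5) → (7, -1); (4, -4) → (9, 0)
T2 translate by (6, 1): (8, 2) → (14, 3); (3, 1) → (9, 2); (7, -1) → (13, 0); (9, 0) → (15, 1)
T3 scale by (1/2, 3): (14, 3) → (7, 9); (9, 2) → (9/2, 6); (13, 0) → (13/2, 0); (15, 1) → (15/2, 3)
T4 shear: y ← y − 2·x: (7, 9) → (7, -5); (9/2, 6) → (9/2, -3); (13/2, 0) → (13/2, -13); (15/2, 3) → (15/2, -12)
T5 shear: y ← y − 2·x: (7, -5) → (7, -19); (9/2, -3) → (9/2, -12); (13/2, -13) → (13/2, -26); (15/2, -12) → (15/2, -27)

image vertices: (7, -19), (9/2, -12), (13/2, -26), (15/2, -27)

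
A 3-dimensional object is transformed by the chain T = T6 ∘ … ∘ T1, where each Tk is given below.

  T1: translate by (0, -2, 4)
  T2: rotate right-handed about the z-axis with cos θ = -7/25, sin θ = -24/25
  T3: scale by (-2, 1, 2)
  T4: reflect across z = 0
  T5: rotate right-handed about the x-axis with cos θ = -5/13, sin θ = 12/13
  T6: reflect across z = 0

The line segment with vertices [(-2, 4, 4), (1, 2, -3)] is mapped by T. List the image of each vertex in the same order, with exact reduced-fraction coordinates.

image vertices: (-124/25, 926/65, -2408/325), (14/25, 144/65, 38/325)

T1 translate by (0, -2, 4): (-2, 4, 4) → (-2, 2, 8); (1, 2, -3) → (1, 0, 1)
T2 rotate right-handed about the z-axis with cos θ = -7/25, sin θ = -24/25: (-2, 2, 8) → (62/25, 34/25, 8); (1, 0, 1) → (-7/25, -24/25, 1)
T3 scale by (-2, 1, 2): (62/25, 34/25, 8) → (-124/25, 34/25, 16); (-7/25, -24/25, 1) → (14/25, -24/25, 2)
T4 reflect across z = 0: (-124/25, 34/25, 16) → (-124/25, 34/25, -16); (14/25, -24/25, 2) → (14/25, -24/25, -2)
T5 rotate right-handed about the x-axis with cos θ = -5/13, sin θ = 12/13: (-124/25, 34/25, -16) → (-124/25, 926/65, 2408/325); (14/25, -24/25, -2) → (14/25, 144/65, -38/325)
T6 reflect across z = 0: (-124/25, 926/65, 2408/325) → (-124/25, 926/65, -2408/325); (14/25, 144/65, -38/325) → (14/25, 144/65, 38/325)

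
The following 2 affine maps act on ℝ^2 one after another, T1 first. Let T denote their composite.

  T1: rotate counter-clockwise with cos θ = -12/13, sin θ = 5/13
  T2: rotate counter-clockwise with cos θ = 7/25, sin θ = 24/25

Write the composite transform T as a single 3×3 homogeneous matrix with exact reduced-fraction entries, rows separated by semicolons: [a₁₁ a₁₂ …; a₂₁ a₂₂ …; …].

T = [-204/325 253/325 0; -253/325 -204/325 0; 0 0 1]

T1 = [-12/13 -5/13 0; 5/13 -12/13 0; 0 0 1]
T2·T1 = [-204/325 253/325 0; -253/325 -204/325 0; 0 0 1]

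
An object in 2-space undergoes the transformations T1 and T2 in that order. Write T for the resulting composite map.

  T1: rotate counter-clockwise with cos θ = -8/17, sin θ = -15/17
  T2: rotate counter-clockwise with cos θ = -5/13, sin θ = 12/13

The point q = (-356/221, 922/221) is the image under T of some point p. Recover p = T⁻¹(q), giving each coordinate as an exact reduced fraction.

p = (-2, 4)

T1 = [-8/17 15/17 0; -15/17 -8/17 0; 0 0 1]
T2·T1 = [220/221 21/221 0; -21/221 220/221 0; 0 0 1]
det M = 1; M⁻¹ = [220/221 -21/221 0; 21/221 220/221 0; 0 0 1]
M⁻¹ · (-356/221, 922/221)ᵀ = (-2, 4)ᵀ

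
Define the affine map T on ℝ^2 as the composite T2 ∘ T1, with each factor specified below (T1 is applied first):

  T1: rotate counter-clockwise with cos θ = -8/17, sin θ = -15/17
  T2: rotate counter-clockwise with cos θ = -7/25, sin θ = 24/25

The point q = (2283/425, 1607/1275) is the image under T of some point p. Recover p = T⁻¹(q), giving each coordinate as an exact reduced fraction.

T1 = [-8/17 15/17 0; -15/17 -8/17 0; 0 0 1]
T2·T1 = [416/425 87/425 0; -87/425 416/425 0; 0 0 1]
det M = 1; M⁻¹ = [416/425 -87/425 0; 87/425 416/425 0; 0 0 1]
M⁻¹ · (2283/425, 1607/1275)ᵀ = (5, 7/3)ᵀ

p = (5, 7/3)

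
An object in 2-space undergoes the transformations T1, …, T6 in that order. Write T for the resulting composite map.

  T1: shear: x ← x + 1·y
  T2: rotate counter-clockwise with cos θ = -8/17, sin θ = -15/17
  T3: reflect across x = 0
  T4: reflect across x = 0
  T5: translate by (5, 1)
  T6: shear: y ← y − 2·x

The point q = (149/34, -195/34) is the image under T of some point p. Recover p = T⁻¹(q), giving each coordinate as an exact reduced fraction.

T1 = [1 1 0; 0 1 0; 0 0 1]
T2·T1 = [-8/17 7/17 0; -15/17 -23/17 0; 0 0 1]
T3·…·T1 = [8/17 -7/17 0; -15/17 -23/17 0; 0 0 1]
T4·…·T1 = [-8/17 7/17 0; -15/17 -23/17 0; 0 0 1]
T5·…·T1 = [-8/17 7/17 5; -15/17 -23/17 1; 0 0 1]
T6·…·T1 = [-8/17 7/17 5; 1/17 -37/17 -9; 0 0 1]
det M = 1; M⁻¹ = [-37/17 -7/17 122/17; -1/17 -8/17 -67/17; 0 0 1]
M⁻¹ · (149/34, -195/34)ᵀ = (0, -3/2)ᵀ

p = (0, -3/2)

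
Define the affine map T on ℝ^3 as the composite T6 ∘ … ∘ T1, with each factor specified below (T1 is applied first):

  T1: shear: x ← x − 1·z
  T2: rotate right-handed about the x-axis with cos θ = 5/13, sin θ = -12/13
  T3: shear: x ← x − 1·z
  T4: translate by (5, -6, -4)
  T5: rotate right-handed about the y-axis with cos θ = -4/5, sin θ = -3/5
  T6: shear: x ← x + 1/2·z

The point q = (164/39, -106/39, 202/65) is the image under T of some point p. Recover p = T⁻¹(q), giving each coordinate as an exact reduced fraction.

T1 = [1 0 -1 0; 0 1 0 0; 0 0 1 0; 0 0 0 1]
T2·T1 = [1 0 -1 0; 0 5/13 12/13 0; 0 -12/13 5/13 0; 0 0 0 1]
T3·…·T1 = [1 12/13 -18/13 0; 0 5/13 12/13 0; 0 -12/13 5/13 0; 0 0 0 1]
T4·…·T1 = [1 12/13 -18/13 5; 0 5/13 12/13 -6; 0 -12/13 5/13 -4; 0 0 0 1]
T5·…·T1 = [-4/5 -12/65 57/65 -8/5; 0 5/13 12/13 -6; 3/5 84/65 -74/65 31/5; 0 0 0 1]
T6·…·T1 = [-1/2 6/13 4/13 3/2; 0 5/13 12/13 -6; 3/5 84/65 -74/65 31/5; 0 0 0 1]
det M = 1; M⁻¹ = [-106/65 12/13 4/13 79/13; 36/65 5/13 6/13 -18/13; -3/13 12/13 -5/26 92/13; 0 0 0 1]
M⁻¹ · (164/39, -106/39, 202/65)ᵀ = (-7/3, 4/3, 3)ᵀ

p = (-7/3, 4/3, 3)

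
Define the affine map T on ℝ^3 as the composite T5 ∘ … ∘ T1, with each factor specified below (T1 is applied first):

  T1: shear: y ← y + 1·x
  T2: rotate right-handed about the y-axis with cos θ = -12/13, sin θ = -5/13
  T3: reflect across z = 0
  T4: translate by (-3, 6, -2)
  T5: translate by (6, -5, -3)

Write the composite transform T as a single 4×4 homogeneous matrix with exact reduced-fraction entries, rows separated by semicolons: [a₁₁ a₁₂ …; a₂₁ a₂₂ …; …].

T = [-12/13 0 -5/13 3; 1 1 0 1; -5/13 0 12/13 -5; 0 0 0 1]

T1 = [1 0 0 0; 1 1 0 0; 0 0 1 0; 0 0 0 1]
T2·T1 = [-12/13 0 -5/13 0; 1 1 0 0; 5/13 0 -12/13 0; 0 0 0 1]
T3·…·T1 = [-12/13 0 -5/13 0; 1 1 0 0; -5/13 0 12/13 0; 0 0 0 1]
T4·…·T1 = [-12/13 0 -5/13 -3; 1 1 0 6; -5/13 0 12/13 -2; 0 0 0 1]
T5·…·T1 = [-12/13 0 -5/13 3; 1 1 0 1; -5/13 0 12/13 -5; 0 0 0 1]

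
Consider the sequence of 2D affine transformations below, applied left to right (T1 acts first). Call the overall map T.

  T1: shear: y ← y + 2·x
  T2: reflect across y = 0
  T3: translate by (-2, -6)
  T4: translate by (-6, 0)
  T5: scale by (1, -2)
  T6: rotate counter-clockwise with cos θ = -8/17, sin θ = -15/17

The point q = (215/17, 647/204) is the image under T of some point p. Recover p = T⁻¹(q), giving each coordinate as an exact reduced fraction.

T1 = [1 0 0; 2 1 0; 0 0 1]
T2·T1 = [1 0 0; -2 -1 0; 0 0 1]
T3·…·T1 = [1 0 -2; -2 -1 -6; 0 0 1]
T4·…·T1 = [1 0 -8; -2 -1 -6; 0 0 1]
T5·…·T1 = [1 0 -8; 4 2 12; 0 0 1]
T6·…·T1 = [52/17 30/17 244/17; -47/17 -16/17 24/17; 0 0 1]
det M = 2; M⁻¹ = [-8/17 -15/17 8; 47/34 26/17 -22; 0 0 1]
M⁻¹ · (215/17, 647/204)ᵀ = (-3/4, 1/3)ᵀ

p = (-3/4, 1/3)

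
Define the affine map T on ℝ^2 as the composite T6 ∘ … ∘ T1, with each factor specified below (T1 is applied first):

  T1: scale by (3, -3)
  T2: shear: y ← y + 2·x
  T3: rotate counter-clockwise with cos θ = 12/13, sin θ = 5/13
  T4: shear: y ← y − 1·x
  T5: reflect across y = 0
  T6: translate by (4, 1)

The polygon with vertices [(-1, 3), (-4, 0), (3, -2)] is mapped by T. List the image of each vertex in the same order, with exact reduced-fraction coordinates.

T1 scale by (3, -3): (-1, 3) → (-3, -9); (-4, 0) → (-12, 0); (3, -2) → (9, 6)
T2 shear: y ← y + 2·x: (-3, -9) → (-3, -15); (-12, 0) → (-12, -24); (9, 6) → (9, 24)
T3 rotate counter-clockwise with cos θ = 12/13, sin θ = 5/13: (-3, -15) → (3, -15); (-12, -24) → (-24/13, -348/13); (9, 24) → (-12/13, 333/13)
T4 shear: y ← y − 1·x: (3, -15) → (3, -18); (-24/13, -348/13) → (-24/13, -324/13); (-12/13, 333/13) → (-12/13, 345/13)
T5 reflect across y = 0: (3, -18) → (3, 18); (-24/13, -324/13) → (-24/13, 324/13); (-12/13, 345/13) → (-12/13, -345/13)
T6 translate by (4, 1): (3, 18) → (7, 19); (-24/13, 324/13) → (28/13, 337/13); (-12/13, -345/13) → (40/13, -332/13)

image vertices: (7, 19), (28/13, 337/13), (40/13, -332/13)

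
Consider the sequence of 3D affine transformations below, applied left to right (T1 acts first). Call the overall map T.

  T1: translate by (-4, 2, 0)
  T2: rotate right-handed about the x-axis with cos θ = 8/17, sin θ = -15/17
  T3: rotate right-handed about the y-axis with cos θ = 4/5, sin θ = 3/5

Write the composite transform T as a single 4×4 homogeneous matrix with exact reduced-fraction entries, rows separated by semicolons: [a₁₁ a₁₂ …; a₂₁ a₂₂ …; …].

T = [4/5 -9/17 24/85 -362/85; 0 8/17 15/17 16/17; -3/5 -12/17 32/85 84/85; 0 0 0 1]

T1 = [1 0 0 -4; 0 1 0 2; 0 0 1 0; 0 0 0 1]
T2·T1 = [1 0 0 -4; 0 8/17 15/17 16/17; 0 -15/17 8/17 -30/17; 0 0 0 1]
T3·…·T1 = [4/5 -9/17 24/85 -362/85; 0 8/17 15/17 16/17; -3/5 -12/17 32/85 84/85; 0 0 0 1]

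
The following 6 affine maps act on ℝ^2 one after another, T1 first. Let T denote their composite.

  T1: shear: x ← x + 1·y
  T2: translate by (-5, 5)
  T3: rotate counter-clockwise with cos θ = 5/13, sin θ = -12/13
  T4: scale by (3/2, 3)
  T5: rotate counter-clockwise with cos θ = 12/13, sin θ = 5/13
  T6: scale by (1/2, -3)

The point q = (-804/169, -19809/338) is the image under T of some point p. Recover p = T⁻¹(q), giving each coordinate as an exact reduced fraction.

p = (1, -3)

T1 = [1 1 0; 0 1 0; 0 0 1]
T2·T1 = [1 1 -5; 0 1 5; 0 0 1]
T3·…·T1 = [5/13 17/13 35/13; -12/13 -7/13 85/13; 0 0 1]
T4·…·T1 = [15/26 51/26 105/26; -36/13 -21/13 255/13; 0 0 1]
T5·…·T1 = [270/169 411/169 -645/169; -789/338 -249/338 6645/338; 0 0 1]
T6·…·T1 = [135/169 411/338 -645/338; 2367/338 747/338 -19935/338; 0 0 1]
det M = -27/4; M⁻¹ = [-166/507 274/1521 10; 526/507 -20/169 -5; 0 0 1]
M⁻¹ · (-804/169, -19809/338)ᵀ = (1, -3)ᵀ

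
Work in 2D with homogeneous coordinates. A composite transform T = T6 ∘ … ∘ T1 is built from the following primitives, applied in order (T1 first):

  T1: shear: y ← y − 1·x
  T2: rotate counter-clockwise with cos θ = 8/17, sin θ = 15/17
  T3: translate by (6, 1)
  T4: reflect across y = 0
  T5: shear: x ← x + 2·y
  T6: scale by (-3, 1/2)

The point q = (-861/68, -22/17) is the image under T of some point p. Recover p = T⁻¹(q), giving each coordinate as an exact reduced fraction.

p = (3, 3/4)

T1 = [1 0 0; -1 1 0; 0 0 1]
T2·T1 = [23/17 -15/17 0; 7/17 8/17 0; 0 0 1]
T3·…·T1 = [23/17 -15/17 6; 7/17 8/17 1; 0 0 1]
T4·…·T1 = [23/17 -15/17 6; -7/17 -8/17 -1; 0 0 1]
T5·…·T1 = [9/17 -31/17 4; -7/17 -8/17 -1; 0 0 1]
T6·…·T1 = [-27/17 93/17 -12; -7/34 -4/17 -1/2; 0 0 1]
det M = 3/2; M⁻¹ = [-8/51 -62/17 -63/17; 7/51 -18/17 19/17; 0 0 1]
M⁻¹ · (-861/68, -22/17)ᵀ = (3, 3/4)ᵀ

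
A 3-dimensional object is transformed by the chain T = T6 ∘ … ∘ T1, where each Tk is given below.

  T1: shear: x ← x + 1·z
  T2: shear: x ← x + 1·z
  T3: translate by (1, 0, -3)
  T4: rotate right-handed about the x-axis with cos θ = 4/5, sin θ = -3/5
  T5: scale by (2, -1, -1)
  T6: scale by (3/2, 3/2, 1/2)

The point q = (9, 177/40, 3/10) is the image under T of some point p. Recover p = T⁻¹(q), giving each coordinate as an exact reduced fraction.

T1 = [1 0 1 0; 0 1 0 0; 0 0 1 0; 0 0 0 1]
T2·T1 = [1 0 2 0; 0 1 0 0; 0 0 1 0; 0 0 0 1]
T3·…·T1 = [1 0 2 1; 0 1 0 0; 0 0 1 -3; 0 0 0 1]
T4·…·T1 = [1 0 2 1; 0 4/5 3/5 -9/5; 0 -3/5 4/5 -12/5; 0 0 0 1]
T5·…·T1 = [2 0 4 2; 0 -4/5 -3/5 9/5; 0 3/5 -4/5 12/5; 0 0 0 1]
T6·…·T1 = [3 0 6 3; 0 -6/5 -9/10 27/10; 0 3/10 -2/5 6/5; 0 0 0 1]
det M = 9/4; M⁻¹ = [1/3 4/5 16/5 -7; 0 -8/15 6/5 0; 0 -2/5 -8/5 3; 0 0 0 1]
M⁻¹ · (9, 177/40, 3/10)ᵀ = (1/2, -2, 3/4)ᵀ

p = (1/2, -2, 3/4)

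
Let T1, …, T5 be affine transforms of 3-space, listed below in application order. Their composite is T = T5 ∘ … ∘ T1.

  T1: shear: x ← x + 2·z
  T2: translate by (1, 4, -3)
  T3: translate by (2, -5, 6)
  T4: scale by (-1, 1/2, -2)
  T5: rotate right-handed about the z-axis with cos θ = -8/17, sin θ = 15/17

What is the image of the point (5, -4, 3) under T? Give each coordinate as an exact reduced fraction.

T(p) = (299/34, -190/17, -12)

T1 shear: x ← x + 2·z: (5, -4, 3) → (11, -4, 3)
T2 translate by (1, 4, -3): (11, -4, 3) → (12, 0, 0)
T3 translate by (2, -5, 6): (12, 0, 0) → (14, -5, 6)
T4 scale by (-1, 1/2, -2): (14, -5, 6) → (-14, -5/2, -12)
T5 rotate right-handed about the z-axis with cos θ = -8/17, sin θ = 15/17: (-14, -5/2, -12) → (299/34, -190/17, -12)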